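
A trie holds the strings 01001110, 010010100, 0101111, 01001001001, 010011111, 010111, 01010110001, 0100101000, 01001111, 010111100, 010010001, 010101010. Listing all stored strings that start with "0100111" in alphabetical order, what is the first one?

01001110

DFS of the "0100111" subtree visits, in order: "01001110", "01001111", "010011111"
Position 1: 01001110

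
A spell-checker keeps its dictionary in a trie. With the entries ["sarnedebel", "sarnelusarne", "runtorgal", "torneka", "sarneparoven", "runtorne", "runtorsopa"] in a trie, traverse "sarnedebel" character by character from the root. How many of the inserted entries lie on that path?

Check each prefix of "sarnedebel" against the stored set — each match is an end-marker on the path.
Prefixes of the query that are stored words: "sarnedebel"
Count: 1

1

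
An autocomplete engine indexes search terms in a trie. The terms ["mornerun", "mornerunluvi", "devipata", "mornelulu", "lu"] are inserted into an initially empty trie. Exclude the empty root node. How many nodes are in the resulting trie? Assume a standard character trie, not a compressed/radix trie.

Trace insertions, counting only characters that open a new branch:
  "mornerun" → 8 new (m, o, r, n, e, r, u, n)
  "mornerunluvi" → prefix "mornerun" already present; 4 new (l, u, v, i)
  "devipata" → 8 new (d, e, v, i, p, a, t, a)
  "mornelulu" → prefix "morne" already present; 4 new (l, u, l, u)
  "lu" → 2 new (l, u)
Total nodes = 8 + 4 + 8 + 4 + 2 = 26

26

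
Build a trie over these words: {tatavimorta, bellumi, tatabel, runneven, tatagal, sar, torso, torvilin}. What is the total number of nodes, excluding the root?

44

Trace insertions, counting only characters that open a new branch:
  "tatavimorta" → 11 new (t, a, t, a, v, i, m, o, r, t, a)
  "bellumi" → 7 new (b, e, l, l, u, m, i)
  "tatabel" → prefix "tata" already present; 3 new (b, e, l)
  "runneven" → 8 new (r, u, n, n, e, v, e, n)
  "tatagal" → prefix "tata" already present; 3 new (g, a, l)
  "sar" → 3 new (s, a, r)
  "torso" → prefix "t" already present; 4 new (o, r, s, o)
  "torvilin" → prefix "tor" already present; 5 new (v, i, l, i, n)
Total nodes = 11 + 7 + 3 + 8 + 3 + 3 + 4 + 5 = 44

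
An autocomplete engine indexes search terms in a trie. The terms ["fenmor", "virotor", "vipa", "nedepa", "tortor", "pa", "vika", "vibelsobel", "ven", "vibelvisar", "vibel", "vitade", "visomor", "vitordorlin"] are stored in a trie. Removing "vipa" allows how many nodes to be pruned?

After clearing the end-marker at "vipa", prune upward until reaching a node still needed by another word.
The suffix "pa" (2 nodes) is used only by "vipa"; the node for "vi" still has the child "r", so pruning stops there.
Nodes removed: 2

2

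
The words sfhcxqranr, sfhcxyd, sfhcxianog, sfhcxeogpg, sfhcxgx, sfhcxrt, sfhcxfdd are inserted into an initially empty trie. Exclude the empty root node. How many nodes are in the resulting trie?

29

Trie structure (* marks end of a word):
(root)
└─ s
   └─ f
      └─ h
         └─ c
            └─ x
               ├─ e
               │  └─ o
               │     └─ g
               │        └─ p
               │           └─ g *
               ├─ f
               │  └─ d
               │     └─ d *
               ├─ g
               │  └─ x *
               ├─ i
               │  └─ a
               │     └─ n
               │        └─ o
               │           └─ g *
               ├─ q
               │  └─ r
               │     └─ a
               │        └─ n
               │           └─ r *
               ├─ r
               │  └─ t *
               └─ y
                  └─ d *
Counting every labelled node above: 29.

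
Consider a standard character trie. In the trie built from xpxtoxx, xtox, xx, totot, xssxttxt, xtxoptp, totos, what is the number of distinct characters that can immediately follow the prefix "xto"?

Follow the path "xto" to its node, then look at its outgoing edges.
Characters that immediately follow "xto" among the stored strings: {x}.
That node has 1 child edge.

1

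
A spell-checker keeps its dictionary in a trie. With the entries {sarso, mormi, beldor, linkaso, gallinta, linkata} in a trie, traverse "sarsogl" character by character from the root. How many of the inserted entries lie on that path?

1

Walk "sarsogl" from the root; an end-of-word marker is hit whenever a stored word is a prefix of "sarsogl".
Prefixes of the query that are stored words: "sarso"
Count: 1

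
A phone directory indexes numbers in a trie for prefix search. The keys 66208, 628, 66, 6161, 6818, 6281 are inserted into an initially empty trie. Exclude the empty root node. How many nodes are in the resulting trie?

Insert word by word; a character creates a node only if that edge doesn't already exist:
  "66208" → 5 new (6, 6, 2, 0, 8)
  "628" → prefix "6" already present; 2 new (2, 8)
  "66" → prefix "66" already present; 0 new (none)
  "6161" → prefix "6" already present; 3 new (1, 6, 1)
  "6818" → prefix "6" already present; 3 new (8, 1, 8)
  "6281" → prefix "628" already present; 1 new (1)
Total nodes = 5 + 2 + 0 + 3 + 3 + 1 = 14

14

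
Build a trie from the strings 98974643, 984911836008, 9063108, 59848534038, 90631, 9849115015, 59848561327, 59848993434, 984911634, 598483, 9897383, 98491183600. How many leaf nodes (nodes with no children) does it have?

A leaf is a node with no children — equivalently, the end of a word that is not a proper prefix of any other stored word.
Those words: "598483", "59848534038", "59848561327", "59848993434", "9063108", "9849115015", "984911634", "984911836008", "9897383", "98974643"
Leaf count: 10

10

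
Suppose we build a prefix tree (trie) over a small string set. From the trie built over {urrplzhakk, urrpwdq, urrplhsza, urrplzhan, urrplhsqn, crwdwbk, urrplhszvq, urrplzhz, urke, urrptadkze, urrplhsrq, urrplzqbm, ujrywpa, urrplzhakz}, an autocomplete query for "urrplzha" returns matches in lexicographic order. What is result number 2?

Words with prefix "urrplzha", in lexicographic order: "urrplzhakk", "urrplzhakz", "urrplzhan"
Position 2: urrplzhakz

urrplzhakz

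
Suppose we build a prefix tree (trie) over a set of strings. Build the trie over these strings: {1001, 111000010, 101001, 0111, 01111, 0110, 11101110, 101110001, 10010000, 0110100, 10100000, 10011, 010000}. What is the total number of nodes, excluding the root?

Trace insertions, counting only characters that open a new branch:
  "1001" → 4 new (1, 0, 0, 1)
  "111000010" → prefix "1" already present; 8 new (1, 1, 0, 0, 0, 0, 1, 0)
  "101001" → prefix "10" already present; 4 new (1, 0, 0, 1)
  "0111" → 4 new (0, 1, 1, 1)
  "01111" → prefix "0111" already present; 1 new (1)
  "0110" → prefix "011" already present; 1 new (0)
  "11101110" → prefix "1110" already present; 4 new (1, 1, 1, 0)
  "101110001" → prefix "101" already present; 6 new (1, 1, 0, 0, 0, 1)
  "10010000" → prefix "1001" already present; 4 new (0, 0, 0, 0)
  "0110100" → prefix "0110" already present; 3 new (1, 0, 0)
  "10100000" → prefix "10100" already present; 3 new (0, 0, 0)
  "10011" → prefix "1001" already present; 1 new (1)
  "010000" → prefix "01" already present; 4 new (0, 0, 0, 0)
Total nodes = 4 + 8 + 4 + 4 + 1 + 1 + 4 + 6 + 4 + 3 + 3 + 1 + 4 = 47

47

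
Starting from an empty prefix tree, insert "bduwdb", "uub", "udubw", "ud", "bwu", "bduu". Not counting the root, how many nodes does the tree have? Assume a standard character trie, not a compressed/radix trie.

Count nodes per top-level branch (shared prefixes stored once):
  'b'-branch (bduu, bduwdb, bwu): 9 nodes
  'u'-branch (ud, udubw, uub): 7 nodes
Sum: 16

16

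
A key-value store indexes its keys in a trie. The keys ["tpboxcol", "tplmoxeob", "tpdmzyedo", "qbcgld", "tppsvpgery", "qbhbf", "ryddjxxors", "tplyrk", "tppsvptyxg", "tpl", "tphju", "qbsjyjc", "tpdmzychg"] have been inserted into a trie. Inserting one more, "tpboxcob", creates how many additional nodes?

1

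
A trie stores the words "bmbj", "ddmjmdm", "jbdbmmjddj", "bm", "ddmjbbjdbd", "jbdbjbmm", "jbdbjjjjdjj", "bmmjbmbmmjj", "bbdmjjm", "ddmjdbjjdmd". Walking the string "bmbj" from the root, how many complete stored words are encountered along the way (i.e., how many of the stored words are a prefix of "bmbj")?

Check each prefix of "bmbj" against the stored set — each match is an end-marker on the path.
Prefixes of the query that are stored words: "bm", "bmbj"
Count: 2

2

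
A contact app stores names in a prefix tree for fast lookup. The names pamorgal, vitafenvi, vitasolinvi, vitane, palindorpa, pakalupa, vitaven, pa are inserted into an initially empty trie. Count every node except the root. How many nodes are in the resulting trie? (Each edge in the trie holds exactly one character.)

43

For each word, the new-node count is its length minus the longest prefix already in the trie:
  "pamorgal" → 8 new (p, a, m, o, r, g, a, l)
  "vitafenvi" → 9 new (v, i, t, a, f, e, n, v, i)
  "vitasolinvi" → prefix "vita" already present; 7 new (s, o, l, i, n, v, i)
  "vitane" → prefix "vita" already present; 2 new (n, e)
  "palindorpa" → prefix "pa" already present; 8 new (l, i, n, d, o, r, p, a)
  "pakalupa" → prefix "pa" already present; 6 new (k, a, l, u, p, a)
  "vitaven" → prefix "vita" already present; 3 new (v, e, n)
  "pa" → prefix "pa" already present; 0 new (none)
Total nodes = 8 + 9 + 7 + 2 + 8 + 6 + 3 + 0 = 43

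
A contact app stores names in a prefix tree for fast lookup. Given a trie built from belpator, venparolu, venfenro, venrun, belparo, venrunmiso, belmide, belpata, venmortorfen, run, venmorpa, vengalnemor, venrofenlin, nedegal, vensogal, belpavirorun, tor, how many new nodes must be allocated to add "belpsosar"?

Walking "belpsosar" from the root, the first 4 characters ("belp") follow existing edges; "s" is the first miss.
So 9 − 4 = 5 new nodes.

5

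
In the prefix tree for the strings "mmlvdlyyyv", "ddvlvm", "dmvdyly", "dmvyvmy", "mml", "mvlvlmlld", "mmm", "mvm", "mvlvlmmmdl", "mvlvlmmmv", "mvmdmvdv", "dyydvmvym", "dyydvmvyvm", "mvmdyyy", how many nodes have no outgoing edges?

12

Leaves are exactly the stored words that no other stored word extends.
Those words: "ddvlvm", "dmvdyly", "dmvyvmy", "dyydvmvym", "dyydvmvyvm", "mmlvdlyyyv", "mmm", "mvlvlmlld", "mvlvlmmmdl", "mvlvlmmmv", "mvmdmvdv", "mvmdyyy"
Leaf count: 12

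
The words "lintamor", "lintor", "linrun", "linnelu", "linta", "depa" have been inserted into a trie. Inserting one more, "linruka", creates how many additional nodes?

2

"linru" is already a path in the trie; the remaining "ka" must be added.
So 7 − 5 = 2 new nodes.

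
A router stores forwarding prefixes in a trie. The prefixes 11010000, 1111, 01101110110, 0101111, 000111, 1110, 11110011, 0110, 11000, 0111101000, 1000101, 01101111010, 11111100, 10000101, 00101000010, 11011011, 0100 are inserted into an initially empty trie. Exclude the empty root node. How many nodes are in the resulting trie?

77

Trace insertions, counting only characters that open a new branch:
  "11010000" → 8 new (1, 1, 0, 1, 0, 0, 0, 0)
  "1111" → prefix "11" already present; 2 new (1, 1)
  "01101110110" → 11 new (0, 1, 1, 0, 1, 1, 1, 0, 1, 1, 0)
  "0101111" → prefix "01" already present; 5 new (0, 1, 1, 1, 1)
  "000111" → prefix "0" already present; 5 new (0, 0, 1, 1, 1)
  "1110" → prefix "111" already present; 1 new (0)
  "11110011" → prefix "1111" already present; 4 new (0, 0, 1, 1)
  "0110" → prefix "0110" already present; 0 new (none)
  "11000" → prefix "110" already present; 2 new (0, 0)
  "0111101000" → prefix "011" already present; 7 new (1, 1, 0, 1, 0, 0, 0)
  "1000101" → prefix "1" already present; 6 new (0, 0, 0, 1, 0, 1)
  "01101111010" → prefix "0110111" already present; 4 new (1, 0, 1, 0)
  "11111100" → prefix "1111" already present; 4 new (1, 1, 0, 0)
  "10000101" → prefix "1000" already present; 4 new (0, 1, 0, 1)
  "00101000010" → prefix "00" already present; 9 new (1, 0, 1, 0, 0, 0, 0, 1, 0)
  "11011011" → prefix "1101" already present; 4 new (1, 0, 1, 1)
  "0100" → prefix "010" already present; 1 new (0)
Total nodes = 8 + 2 + 11 + 5 + 5 + 1 + 4 + 0 + 2 + 7 + 6 + 4 + 4 + 4 + 9 + 4 + 1 = 77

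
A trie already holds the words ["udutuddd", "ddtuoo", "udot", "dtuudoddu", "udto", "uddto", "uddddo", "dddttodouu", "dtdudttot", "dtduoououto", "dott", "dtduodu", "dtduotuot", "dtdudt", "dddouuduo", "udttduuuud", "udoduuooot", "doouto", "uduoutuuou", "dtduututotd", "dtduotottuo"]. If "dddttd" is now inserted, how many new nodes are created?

"dddtt" is already a path in the trie; the remaining "d" must be added.
So 6 − 5 = 1 new nodes.

1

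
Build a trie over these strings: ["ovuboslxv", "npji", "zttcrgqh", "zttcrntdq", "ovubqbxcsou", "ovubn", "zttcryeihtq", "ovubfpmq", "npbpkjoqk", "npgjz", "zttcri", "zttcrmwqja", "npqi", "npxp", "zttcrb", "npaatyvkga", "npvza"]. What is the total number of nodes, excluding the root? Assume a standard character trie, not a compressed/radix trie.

Trace insertions, counting only characters that open a new branch:
  "ovuboslxv" → 9 new (o, v, u, b, o, s, l, x, v)
  "npji" → 4 new (n, p, j, i)
  "zttcrgqh" → 8 new (z, t, t, c, r, g, q, h)
  "zttcrntdq" → prefix "zttcr" already present; 4 new (n, t, d, q)
  "ovubqbxcsou" → prefix "ovub" already present; 7 new (q, b, x, c, s, o, u)
  "ovubn" → prefix "ovub" already present; 1 new (n)
  "zttcryeihtq" → prefix "zttcr" already present; 6 new (y, e, i, h, t, q)
  "ovubfpmq" → prefix "ovub" already present; 4 new (f, p, m, q)
  "npbpkjoqk" → prefix "np" already present; 7 new (b, p, k, j, o, q, k)
  "npgjz" → prefix "np" already present; 3 new (g, j, z)
  "zttcri" → prefix "zttcr" already present; 1 new (i)
  "zttcrmwqja" → prefix "zttcr" already present; 5 new (m, w, q, j, a)
  "npqi" → prefix "np" already present; 2 new (q, i)
  "npxp" → prefix "np" already present; 2 new (x, p)
  "zttcrb" → prefix "zttcr" already present; 1 new (b)
  "npaatyvkga" → prefix "np" already present; 8 new (a, a, t, y, v, k, g, a)
  "npvza" → prefix "np" already present; 3 new (v, z, a)
Total nodes = 9 + 4 + 8 + 4 + 7 + 1 + 6 + 4 + 7 + 3 + 1 + 5 + 2 + 2 + 1 + 8 + 3 = 75

75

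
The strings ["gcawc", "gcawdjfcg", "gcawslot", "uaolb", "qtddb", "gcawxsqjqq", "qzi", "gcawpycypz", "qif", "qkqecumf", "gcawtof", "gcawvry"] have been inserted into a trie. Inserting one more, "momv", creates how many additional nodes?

No existing word starts with "m", so every character of "momv" needs a new node.
4 − 0 = 4 new nodes.

4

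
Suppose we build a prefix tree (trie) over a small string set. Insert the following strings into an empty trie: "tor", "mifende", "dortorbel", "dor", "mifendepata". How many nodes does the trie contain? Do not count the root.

Insert word by word; a character creates a node only if that edge doesn't already exist:
  "tor" → 3 new (t, o, r)
  "mifende" → 7 new (m, i, f, e, n, d, e)
  "dortorbel" → 9 new (d, o, r, t, o, r, b, e, l)
  "dor" → prefix "dor" already present; 0 new (none)
  "mifendepata" → prefix "mifende" already present; 4 new (p, a, t, a)
Total nodes = 3 + 7 + 9 + 0 + 4 = 23

23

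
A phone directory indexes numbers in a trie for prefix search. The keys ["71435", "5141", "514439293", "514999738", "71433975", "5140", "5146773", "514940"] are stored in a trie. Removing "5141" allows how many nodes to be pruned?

After clearing the end-marker at "5141", prune upward until reaching a node still needed by another word.
The suffix "1" (1 node) is used only by "5141"; the node for "514" still has the child "4", so pruning stops there.
Nodes removed: 1

1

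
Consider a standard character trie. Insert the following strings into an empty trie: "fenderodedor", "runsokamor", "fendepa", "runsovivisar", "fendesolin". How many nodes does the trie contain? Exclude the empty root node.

Trie structure (* marks end of a word):
(root)
├─ f
│  └─ e
│     └─ n
│        └─ d
│           └─ e
│              ├─ p
│              │  └─ a *
│              ├─ r
│              │  └─ o
│              │     └─ d
│              │        └─ e
│              │           └─ d
│              │              └─ o
│              │                 └─ r *
│              └─ s
│                 └─ o
│                    └─ l
│                       └─ i
│                          └─ n *
└─ r
   └─ u
      └─ n
         └─ s
            └─ o
               ├─ k
               │  └─ a
               │     └─ m
               │        └─ o
               │           └─ r *
               └─ v
                  └─ i
                     └─ v
                        └─ i
                           └─ s
                              └─ a
                                 └─ r *
Counting every labelled node above: 36.

36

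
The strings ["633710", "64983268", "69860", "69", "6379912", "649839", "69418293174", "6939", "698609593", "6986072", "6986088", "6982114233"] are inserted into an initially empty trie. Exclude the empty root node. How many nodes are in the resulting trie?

49

Insert word by word; a character creates a node only if that edge doesn't already exist:
  "633710" → 6 new (6, 3, 3, 7, 1, 0)
  "64983268" → prefix "6" already present; 7 new (4, 9, 8, 3, 2, 6, 8)
  "69860" → prefix "6" already present; 4 new (9, 8, 6, 0)
  "69" → prefix "69" already present; 0 new (none)
  "6379912" → prefix "63" already present; 5 new (7, 9, 9, 1, 2)
  "649839" → prefix "64983" already present; 1 new (9)
  "69418293174" → prefix "69" already present; 9 new (4, 1, 8, 2, 9, 3, 1, 7, 4)
  "6939" → prefix "69" already present; 2 new (3, 9)
  "698609593" → prefix "69860" already present; 4 new (9, 5, 9, 3)
  "6986072" → prefix "69860" already present; 2 new (7, 2)
  "6986088" → prefix "69860" already present; 2 new (8, 8)
  "6982114233" → prefix "698" already present; 7 new (2, 1, 1, 4, 2, 3, 3)
Total nodes = 6 + 7 + 4 + 0 + 5 + 1 + 9 + 2 + 4 + 2 + 2 + 7 = 49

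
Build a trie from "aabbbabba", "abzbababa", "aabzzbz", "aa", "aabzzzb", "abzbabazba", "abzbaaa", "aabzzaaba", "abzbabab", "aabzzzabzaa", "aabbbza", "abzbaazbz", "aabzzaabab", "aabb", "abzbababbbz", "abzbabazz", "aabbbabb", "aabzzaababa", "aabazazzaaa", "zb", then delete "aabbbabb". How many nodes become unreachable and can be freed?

0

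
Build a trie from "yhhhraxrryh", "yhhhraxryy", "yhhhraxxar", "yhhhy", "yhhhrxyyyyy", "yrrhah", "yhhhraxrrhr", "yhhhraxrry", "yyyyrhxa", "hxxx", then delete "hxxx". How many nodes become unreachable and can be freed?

4

Walk "hxxx" from the leaf back toward the root, removing each node that no remaining word uses.
No other word shares any prefix with "hxxx", so all 4 of its nodes go.
Nodes removed: 4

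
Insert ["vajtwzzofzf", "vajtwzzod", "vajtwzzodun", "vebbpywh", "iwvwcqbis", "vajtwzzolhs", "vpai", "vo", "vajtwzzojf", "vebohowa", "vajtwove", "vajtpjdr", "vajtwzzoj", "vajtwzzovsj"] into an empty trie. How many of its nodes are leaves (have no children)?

12

A leaf is a node with no children — equivalently, the end of a word that is not a proper prefix of any other stored word.
Those words: "iwvwcqbis", "vajtpjdr", "vajtwove", "vajtwzzodun", "vajtwzzofzf", "vajtwzzojf", "vajtwzzolhs", "vajtwzzovsj", "vebbpywh", "vebohowa", "vo", "vpai"
Leaf count: 12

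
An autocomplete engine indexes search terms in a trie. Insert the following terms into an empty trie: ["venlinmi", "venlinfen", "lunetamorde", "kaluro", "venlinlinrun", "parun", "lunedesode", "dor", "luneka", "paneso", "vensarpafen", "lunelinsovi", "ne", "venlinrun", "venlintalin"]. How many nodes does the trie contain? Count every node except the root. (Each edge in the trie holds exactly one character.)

Insert word by word; a character creates a node only if that edge doesn't already exist:
  "venlinmi" → 8 new (v, e, n, l, i, n, m, i)
  "venlinfen" → prefix "venlin" already present; 3 new (f, e, n)
  "lunetamorde" → 11 new (l, u, n, e, t, a, m, o, r, d, e)
  "kaluro" → 6 new (k, a, l, u, r, o)
  "venlinlinrun" → prefix "venlin" already present; 6 new (l, i, n, r, u, n)
  "parun" → 5 new (p, a, r, u, n)
  "lunedesode" → prefix "lune" already present; 6 new (d, e, s, o, d, e)
  "dor" → 3 new (d, o, r)
  "luneka" → prefix "lune" already present; 2 new (k, a)
  "paneso" → prefix "pa" already present; 4 new (n, e, s, o)
  "vensarpafen" → prefix "ven" already present; 8 new (s, a, r, p, a, f, e, n)
  "lunelinsovi" → prefix "lune" already present; 7 new (l, i, n, s, o, v, i)
  "ne" → 2 new (n, e)
  "venlinrun" → prefix "venlin" already present; 3 new (r, u, n)
  "venlintalin" → prefix "venlin" already present; 5 new (t, a, l, i, n)
Total nodes = 8 + 3 + 11 + 6 + 6 + 5 + 6 + 3 + 2 + 4 + 8 + 7 + 2 + 3 + 5 = 79

79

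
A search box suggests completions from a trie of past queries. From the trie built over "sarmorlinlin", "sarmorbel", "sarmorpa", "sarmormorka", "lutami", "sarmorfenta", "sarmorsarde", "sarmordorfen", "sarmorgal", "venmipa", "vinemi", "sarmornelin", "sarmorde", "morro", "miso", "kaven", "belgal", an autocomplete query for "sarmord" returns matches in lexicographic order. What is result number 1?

Words with prefix "sarmord", in lexicographic order: "sarmorde", "sarmordorfen"
The 1st is sarmorde.

sarmorde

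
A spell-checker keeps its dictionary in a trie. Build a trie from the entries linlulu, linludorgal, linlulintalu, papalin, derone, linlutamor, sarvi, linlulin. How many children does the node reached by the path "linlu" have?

The children of the "linlu" node are the distinct next characters among strings starting with "linlu".
Distinct next characters after "linlu": d, l, t.
That node has 3 child edges.

3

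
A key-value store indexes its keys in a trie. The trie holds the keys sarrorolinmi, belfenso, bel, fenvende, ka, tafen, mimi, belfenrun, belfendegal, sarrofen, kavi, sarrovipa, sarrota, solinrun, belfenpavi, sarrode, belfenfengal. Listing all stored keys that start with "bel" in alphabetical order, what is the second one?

DFS of the "bel" subtree visits, in order: "bel", "belfendegal", "belfenfengal", "belfenpavi", "belfenrun", "belfenso"
The 2nd is belfendegal.

belfendegal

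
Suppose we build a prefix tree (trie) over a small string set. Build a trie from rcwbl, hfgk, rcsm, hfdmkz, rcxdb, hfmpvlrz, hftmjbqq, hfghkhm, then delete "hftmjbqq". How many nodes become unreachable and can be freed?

After clearing the end-marker at "hftmjbqq", prune upward until reaching a node still needed by another word.
The suffix "tmjbqq" (6 nodes) is used only by "hftmjbqq"; the node for "hf" still has the child "g", so pruning stops there.
Nodes removed: 6

6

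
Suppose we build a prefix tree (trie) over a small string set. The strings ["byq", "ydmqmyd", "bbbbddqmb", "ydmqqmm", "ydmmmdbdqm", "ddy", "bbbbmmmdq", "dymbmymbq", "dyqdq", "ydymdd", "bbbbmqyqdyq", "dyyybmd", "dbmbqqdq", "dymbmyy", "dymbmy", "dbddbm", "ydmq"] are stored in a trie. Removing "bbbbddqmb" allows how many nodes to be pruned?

5

After clearing the end-marker at "bbbbddqmb", prune upward until reaching a node still needed by another word.
The suffix "ddqmb" (5 nodes) is used only by "bbbbddqmb"; the node for "bbbb" still has the child "m", so pruning stops there.
Nodes removed: 5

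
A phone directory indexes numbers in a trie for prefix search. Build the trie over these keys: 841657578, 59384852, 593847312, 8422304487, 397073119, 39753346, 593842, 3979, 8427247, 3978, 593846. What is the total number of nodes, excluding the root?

51

Insert word by word; a character creates a node only if that edge doesn't already exist:
  "841657578" → 9 new (8, 4, 1, 6, 5, 7, 5, 7, 8)
  "59384852" → 8 new (5, 9, 3, 8, 4, 8, 5, 2)
  "593847312" → prefix "59384" already present; 4 new (7, 3, 1, 2)
  "8422304487" → prefix "84" already present; 8 new (2, 2, 3, 0, 4, 4, 8, 7)
  "397073119" → 9 new (3, 9, 7, 0, 7, 3, 1, 1, 9)
  "39753346" → prefix "397" already present; 5 new (5, 3, 3, 4, 6)
  "593842" → prefix "59384" already present; 1 new (2)
  "3979" → prefix "397" already present; 1 new (9)
  "8427247" → prefix "842" already present; 4 new (7, 2, 4, 7)
  "3978" → prefix "397" already present; 1 new (8)
  "593846" → prefix "59384" already present; 1 new (6)
Total nodes = 9 + 8 + 4 + 8 + 9 + 5 + 1 + 1 + 4 + 1 + 1 = 51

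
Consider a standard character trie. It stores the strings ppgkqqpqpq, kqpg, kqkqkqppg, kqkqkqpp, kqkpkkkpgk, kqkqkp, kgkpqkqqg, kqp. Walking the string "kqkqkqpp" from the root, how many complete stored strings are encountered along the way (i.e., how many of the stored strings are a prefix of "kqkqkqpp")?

1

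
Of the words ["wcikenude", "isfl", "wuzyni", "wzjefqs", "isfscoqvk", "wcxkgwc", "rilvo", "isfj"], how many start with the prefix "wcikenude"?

1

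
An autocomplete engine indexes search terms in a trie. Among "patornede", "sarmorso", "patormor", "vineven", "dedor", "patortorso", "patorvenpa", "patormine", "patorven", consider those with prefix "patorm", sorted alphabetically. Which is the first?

patormine

Words with prefix "patorm", in lexicographic order: "patormine", "patormor"
The 1st is patormine.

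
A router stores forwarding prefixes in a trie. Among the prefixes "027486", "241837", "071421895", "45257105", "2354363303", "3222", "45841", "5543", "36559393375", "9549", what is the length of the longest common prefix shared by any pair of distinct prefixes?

Look for the deepest trie node that still has at least two words in its subtree.
"45257105" and "45841" agree on "45" (2 characters) before diverging; nothing deeper is shared.
Longest shared-prefix length: 2

2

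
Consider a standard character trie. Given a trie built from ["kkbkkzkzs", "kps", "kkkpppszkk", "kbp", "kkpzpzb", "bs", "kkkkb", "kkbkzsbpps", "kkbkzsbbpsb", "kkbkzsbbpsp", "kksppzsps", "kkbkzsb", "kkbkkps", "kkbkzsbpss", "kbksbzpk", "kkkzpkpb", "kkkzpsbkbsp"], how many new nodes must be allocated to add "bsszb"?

The longest prefix of "bsszb" already in the trie is "bs" (length 2).
So 5 − 2 = 3 new nodes.

3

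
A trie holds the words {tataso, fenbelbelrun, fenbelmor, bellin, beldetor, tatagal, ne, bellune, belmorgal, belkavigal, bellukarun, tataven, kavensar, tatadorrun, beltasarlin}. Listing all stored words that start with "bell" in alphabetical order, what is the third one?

Words with prefix "bell", in lexicographic order: "bellin", "bellukarun", "bellune"
Position 3: bellune

bellune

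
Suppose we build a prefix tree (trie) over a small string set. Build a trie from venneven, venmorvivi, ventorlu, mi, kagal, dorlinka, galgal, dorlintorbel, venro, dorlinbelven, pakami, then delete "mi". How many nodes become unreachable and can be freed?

2

After clearing the end-marker at "mi", prune upward until reaching a node still needed by another word.
No other word shares any prefix with "mi", so all 2 of its nodes go.
Nodes removed: 2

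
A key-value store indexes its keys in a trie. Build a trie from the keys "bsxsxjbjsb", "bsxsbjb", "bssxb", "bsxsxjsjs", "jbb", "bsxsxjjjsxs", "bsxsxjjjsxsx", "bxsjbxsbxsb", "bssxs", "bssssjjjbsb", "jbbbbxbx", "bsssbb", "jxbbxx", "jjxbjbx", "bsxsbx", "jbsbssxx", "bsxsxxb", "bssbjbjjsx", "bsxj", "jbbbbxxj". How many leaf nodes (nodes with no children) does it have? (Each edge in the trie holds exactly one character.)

18

Leaves are exactly the stored words that no other stored word extends.
Those words: "bssbjbjjsx", "bsssbb", "bssssjjjbsb", "bssxb", "bssxs", "bsxj", "bsxsbjb", "bsxsbx", "bsxsxjbjsb", "bsxsxjjjsxsx", "bsxsxjsjs", "bsxsxxb", "bxsjbxsbxsb", "jbbbbxbx", "jbbbbxxj", "jbsbssxx", "jjxbjbx", "jxbbxx"
Leaf count: 18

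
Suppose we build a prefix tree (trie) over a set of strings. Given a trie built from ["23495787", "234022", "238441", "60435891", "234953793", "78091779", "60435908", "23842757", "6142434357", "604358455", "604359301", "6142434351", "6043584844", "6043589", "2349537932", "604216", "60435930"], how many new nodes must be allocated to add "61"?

0

"61" is already a full path in the trie; only an end-marker is added.
No new nodes are needed: 0.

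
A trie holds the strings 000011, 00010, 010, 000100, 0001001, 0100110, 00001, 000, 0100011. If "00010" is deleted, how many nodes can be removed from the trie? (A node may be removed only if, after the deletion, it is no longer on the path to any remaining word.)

A node on "00010"'s path can go only if nothing else ends at it or branches off below it.
Every node on "00010" is still needed (e.g. by "000100"), so nothing is freed.
Nodes removed: 0

0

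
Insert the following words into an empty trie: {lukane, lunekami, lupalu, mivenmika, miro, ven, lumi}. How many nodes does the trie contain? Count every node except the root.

32

Trace insertions, counting only characters that open a new branch:
  "lukane" → 6 new (l, u, k, a, n, e)
  "lunekami" → prefix "lu" already present; 6 new (n, e, k, a, m, i)
  "lupalu" → prefix "lu" already present; 4 new (p, a, l, u)
  "mivenmika" → 9 new (m, i, v, e, n, m, i, k, a)
  "miro" → prefix "mi" already present; 2 new (r, o)
  "ven" → 3 new (v, e, n)
  "lumi" → prefix "lu" already present; 2 new (m, i)
Total nodes = 6 + 6 + 4 + 9 + 2 + 3 + 2 = 32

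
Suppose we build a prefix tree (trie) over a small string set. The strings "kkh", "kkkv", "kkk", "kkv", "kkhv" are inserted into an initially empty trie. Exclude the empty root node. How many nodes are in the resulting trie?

7

Count nodes per top-level branch (shared prefixes stored once):
  'k'-branch (kkh, kkhv, kkk, kkkv, kkv): 7 nodes
Sum: 7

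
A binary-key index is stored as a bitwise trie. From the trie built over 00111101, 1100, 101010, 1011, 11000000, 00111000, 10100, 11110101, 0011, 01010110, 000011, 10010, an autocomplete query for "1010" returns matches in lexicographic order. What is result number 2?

101010

Words with prefix "1010", in lexicographic order: "10100", "101010"
Position 2: 101010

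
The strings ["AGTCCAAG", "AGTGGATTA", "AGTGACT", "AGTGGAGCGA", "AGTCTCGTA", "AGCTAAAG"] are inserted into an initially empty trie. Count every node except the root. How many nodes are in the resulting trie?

Trace insertions, counting only characters that open a new branch:
  "AGTCCAAG" → 8 new (A, G, T, C, C, A, A, G)
  "AGTGGATTA" → prefix "AGT" already present; 6 new (G, G, A, T, T, A)
  "AGTGACT" → prefix "AGTG" already present; 3 new (A, C, T)
  "AGTGGAGCGA" → prefix "AGTGGA" already present; 4 new (G, C, G, A)
  "AGTCTCGTA" → prefix "AGTC" already present; 5 new (T, C, G, T, A)
  "AGCTAAAG" → prefix "AG" already present; 6 new (C, T, A, A, A, G)
Total nodes = 8 + 6 + 3 + 4 + 5 + 6 = 32

32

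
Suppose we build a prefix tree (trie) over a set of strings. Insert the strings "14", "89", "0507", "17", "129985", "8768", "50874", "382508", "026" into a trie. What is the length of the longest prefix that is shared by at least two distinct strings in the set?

Look for the deepest trie node that still has at least two words in its subtree.
"026" and "0507" agree on "0" (1 characters) before diverging; nothing deeper is shared.
Longest shared-prefix length: 1

1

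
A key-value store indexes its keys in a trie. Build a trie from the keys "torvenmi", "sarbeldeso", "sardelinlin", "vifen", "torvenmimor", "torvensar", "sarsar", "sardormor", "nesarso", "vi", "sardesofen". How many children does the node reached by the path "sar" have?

The children of the "sar" node are the distinct next characters among strings starting with "sar".
Distinct next characters after "sar": b, d, s.
That node has 3 child edges.

3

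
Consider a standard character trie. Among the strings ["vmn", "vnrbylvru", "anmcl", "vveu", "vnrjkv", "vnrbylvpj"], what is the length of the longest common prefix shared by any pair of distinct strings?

The deepest shared node is where two words last agree before diverging.
"vnrbylvpj" and "vnrbylvru" agree on "vnrbylv" (7 characters) before diverging; nothing deeper is shared.
Longest shared-prefix length: 7

7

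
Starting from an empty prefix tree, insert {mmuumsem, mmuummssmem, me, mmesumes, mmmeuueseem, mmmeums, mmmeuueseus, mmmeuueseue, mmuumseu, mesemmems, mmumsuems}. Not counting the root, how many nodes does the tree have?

49

Count nodes per top-level branch (shared prefixes stored once):
  'm'-branch (me, mesemmems, mmesumes, mmmeums, mmmeuueseem, mmmeuueseue, mmmeuueseus, mmumsuems, mmuummssmem, mmuumsem, mmuumseu): 49 nodes
Sum: 49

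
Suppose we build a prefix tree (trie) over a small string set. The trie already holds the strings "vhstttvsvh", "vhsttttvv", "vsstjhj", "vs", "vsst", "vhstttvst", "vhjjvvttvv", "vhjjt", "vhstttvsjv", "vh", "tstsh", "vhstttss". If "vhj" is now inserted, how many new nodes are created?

0

Every character of "vhj" already lies on an existing path (it is a prefix of some stored word).
No new nodes are needed: 0.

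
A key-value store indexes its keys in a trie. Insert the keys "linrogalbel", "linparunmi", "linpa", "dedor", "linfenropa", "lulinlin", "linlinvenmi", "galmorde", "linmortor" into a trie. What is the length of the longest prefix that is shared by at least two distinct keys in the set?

Equivalently: take the maximum, over all pairs, of their longest common prefix length.
"linpa" and "linparunmi" agree on "linpa" (5 characters) before diverging; nothing deeper is shared.
Longest shared-prefix length: 5

5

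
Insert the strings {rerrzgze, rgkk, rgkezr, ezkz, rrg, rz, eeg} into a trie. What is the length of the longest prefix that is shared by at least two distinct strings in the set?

3

The deepest shared node is where two words last agree before diverging.
e.g. "rgkezr" and "rgkk" share the prefix "rgk" of length 3; no pair shares a longer one.
Longest shared-prefix length: 3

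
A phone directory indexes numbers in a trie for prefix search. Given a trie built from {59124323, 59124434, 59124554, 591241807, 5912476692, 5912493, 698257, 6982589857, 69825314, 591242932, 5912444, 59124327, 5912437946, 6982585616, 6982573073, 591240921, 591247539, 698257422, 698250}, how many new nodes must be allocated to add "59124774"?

2

Walking "59124774" from the root, the first 6 characters ("591247") follow existing edges; "7" is the first miss.
Each of the 2 remaining characters creates one node.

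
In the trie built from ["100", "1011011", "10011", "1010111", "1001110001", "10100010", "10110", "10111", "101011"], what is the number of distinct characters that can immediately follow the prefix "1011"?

2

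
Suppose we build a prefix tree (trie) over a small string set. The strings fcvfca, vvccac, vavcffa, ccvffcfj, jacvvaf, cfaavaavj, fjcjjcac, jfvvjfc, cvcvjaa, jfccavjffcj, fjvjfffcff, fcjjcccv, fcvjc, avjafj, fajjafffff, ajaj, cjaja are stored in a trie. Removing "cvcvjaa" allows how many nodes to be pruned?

6

Walk "cvcvjaa" from the leaf back toward the root, removing each node that no remaining word uses.
The suffix "vcvjaa" (6 nodes) is used only by "cvcvjaa"; the node for "c" still has the child "c", so pruning stops there.
Nodes removed: 6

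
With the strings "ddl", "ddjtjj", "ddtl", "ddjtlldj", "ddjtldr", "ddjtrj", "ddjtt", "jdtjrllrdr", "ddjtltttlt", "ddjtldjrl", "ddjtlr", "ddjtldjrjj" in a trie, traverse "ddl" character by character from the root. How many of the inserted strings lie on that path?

Traverse "ddl" character by character; count nodes along the way that are marked as word ends.
Prefixes of the query that are stored words: "ddl"
Count: 1

1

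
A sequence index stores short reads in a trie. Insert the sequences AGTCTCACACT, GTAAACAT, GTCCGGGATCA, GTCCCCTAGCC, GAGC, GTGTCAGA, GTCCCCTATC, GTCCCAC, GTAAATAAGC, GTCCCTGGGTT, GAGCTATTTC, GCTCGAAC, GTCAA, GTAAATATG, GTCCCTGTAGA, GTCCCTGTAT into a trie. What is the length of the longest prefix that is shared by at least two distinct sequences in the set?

Look for the deepest trie node that still has at least two words in its subtree.
"GTCCCTGTAGA" and "GTCCCTGTAT" agree on "GTCCCTGTA" (9 characters) before diverging; nothing deeper is shared.
Longest shared-prefix length: 9

9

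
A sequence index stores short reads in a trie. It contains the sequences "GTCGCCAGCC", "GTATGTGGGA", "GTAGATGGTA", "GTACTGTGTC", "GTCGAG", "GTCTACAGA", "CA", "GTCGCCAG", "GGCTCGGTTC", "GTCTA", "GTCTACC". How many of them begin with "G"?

10

Filter for entries beginning with "G":
Words under "G": GGCTCGGTTC, GTACTGTGTC, GTAGATGGTA, GTATGTGGGA, GTCGAG, GTCGCCAG, GTCGCCAGCC, GTCTA, GTCTACAGA, GTCTACC
Count: 10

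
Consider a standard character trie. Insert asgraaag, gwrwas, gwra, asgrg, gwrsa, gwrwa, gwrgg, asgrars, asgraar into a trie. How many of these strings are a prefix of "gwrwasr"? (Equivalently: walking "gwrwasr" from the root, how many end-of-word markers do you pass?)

Walk "gwrwasr" from the root; an end-of-word marker is hit whenever a stored word is a prefix of "gwrwasr".
Prefixes of the query that are stored words: "gwrwa", "gwrwas"
Count: 2

2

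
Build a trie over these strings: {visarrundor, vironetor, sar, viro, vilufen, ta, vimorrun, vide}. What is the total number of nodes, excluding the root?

Insert word by word; a character creates a node only if that edge doesn't already exist:
  "visarrundor" → 11 new (v, i, s, a, r, r, u, n, d, o, r)
  "vironetor" → prefix "vi" already present; 7 new (r, o, n, e, t, o, r)
  "sar" → 3 new (s, a, r)
  "viro" → prefix "viro" already present; 0 new (none)
  "vilufen" → prefix "vi" already present; 5 new (l, u, f, e, n)
  "ta" → 2 new (t, a)
  "vimorrun" → prefix "vi" already present; 6 new (m, o, r, r, u, n)
  "vide" → prefix "vi" already present; 2 new (d, e)
Total nodes = 11 + 7 + 3 + 0 + 5 + 2 + 6 + 2 = 36

36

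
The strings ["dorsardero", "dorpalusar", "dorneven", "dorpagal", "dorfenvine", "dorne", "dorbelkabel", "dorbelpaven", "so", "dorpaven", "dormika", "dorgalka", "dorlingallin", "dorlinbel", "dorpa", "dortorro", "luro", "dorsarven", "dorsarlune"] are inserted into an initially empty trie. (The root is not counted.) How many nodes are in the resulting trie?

Count nodes per top-level branch (shared prefixes stored once):
  'd'-branch (dorbelkabel, dorbelpaven, dorfenvine, dorgalka, dorlinbel, dorlingallin, dormika, dorne, dorneven, dorpa, dorpagal, dorpalusar, dorpaven, dorsardero, dorsarlune, dorsarven, dortorro): 81 nodes
  'l'-branch (luro): 4 nodes
  's'-branch (so): 2 nodes
Sum: 87

87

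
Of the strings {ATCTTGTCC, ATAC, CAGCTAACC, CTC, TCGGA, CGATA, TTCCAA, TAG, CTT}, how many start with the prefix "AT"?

2

Traverse to the node for "AT", then collect every word in that subtree.
Words under "AT": ATAC, ATCTTGTCC
Count: 2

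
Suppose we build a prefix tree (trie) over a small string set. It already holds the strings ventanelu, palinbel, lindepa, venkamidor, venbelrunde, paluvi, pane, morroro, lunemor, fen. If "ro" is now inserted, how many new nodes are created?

No existing word starts with "r", so every character of "ro" needs a new node.
2 − 0 = 2 new nodes.

2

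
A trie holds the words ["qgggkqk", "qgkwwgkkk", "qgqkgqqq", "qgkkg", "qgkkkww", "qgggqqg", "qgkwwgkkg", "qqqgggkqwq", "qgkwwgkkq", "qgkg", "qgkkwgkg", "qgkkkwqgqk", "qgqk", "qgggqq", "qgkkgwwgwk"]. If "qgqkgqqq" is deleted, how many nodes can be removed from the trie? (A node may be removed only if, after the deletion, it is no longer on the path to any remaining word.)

4

After clearing the end-marker at "qgqkgqqq", prune upward until reaching a node still needed by another word.
The suffix "gqqq" (4 nodes) is used only by "qgqkgqqq"; "qgqk" is itself a stored word, so pruning stops there.
Nodes removed: 4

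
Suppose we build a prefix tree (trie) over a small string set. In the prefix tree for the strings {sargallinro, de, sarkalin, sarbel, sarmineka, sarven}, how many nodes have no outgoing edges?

Leaves are exactly the stored words that no other stored word extends.
Those words: "de", "sarbel", "sargallinro", "sarkalin", "sarmineka", "sarven"
Leaf count: 6

6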